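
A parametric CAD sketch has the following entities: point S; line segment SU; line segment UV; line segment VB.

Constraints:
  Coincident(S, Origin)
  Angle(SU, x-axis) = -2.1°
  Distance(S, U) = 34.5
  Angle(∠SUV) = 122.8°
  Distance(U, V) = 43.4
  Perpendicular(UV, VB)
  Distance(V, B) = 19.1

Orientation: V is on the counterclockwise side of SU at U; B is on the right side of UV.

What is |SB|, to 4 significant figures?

78.54

S is at the origin; SU runs at -2.1° with length 34.5, so U = 34.5·(cos -2.1°, sin -2.1°) = (34.48, -1.264). ∠SUV = 122.8°, so UV runs at -2.1° + (180° − 122.8°) = 55.10° from the x-axis; with |UV| = 43.4, V = U + 43.4·(cos 55.10°, sin 55.10°) = (59.31, 34.33). UV is perpendicular to VB; with |VB| = 19.1 on the right of UV, B = V + 19.1·(0.8202, -0.5721) = (74.97, 23.40). Then |SB| = |B − S| = 78.54.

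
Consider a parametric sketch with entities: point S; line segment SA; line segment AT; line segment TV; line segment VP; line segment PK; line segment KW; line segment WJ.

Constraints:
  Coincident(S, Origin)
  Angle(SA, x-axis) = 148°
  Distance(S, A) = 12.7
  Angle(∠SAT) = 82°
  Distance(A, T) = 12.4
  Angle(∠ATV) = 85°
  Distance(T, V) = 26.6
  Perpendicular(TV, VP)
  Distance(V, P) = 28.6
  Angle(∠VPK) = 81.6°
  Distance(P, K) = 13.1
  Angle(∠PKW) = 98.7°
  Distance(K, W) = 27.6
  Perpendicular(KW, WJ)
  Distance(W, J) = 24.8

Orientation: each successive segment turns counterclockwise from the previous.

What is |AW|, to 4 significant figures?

18.17

∠VPK = 81.6° gives PK at 169.4° from the x-axis; with |PK| = 13.1, K = (5.772, 16.19). ∠PKW = 98.7° gives KW at -109.3° from the x-axis; with |KW| = 27.6, W = (-3.350, -9.855). Then |AW| = |W − A| = 18.17.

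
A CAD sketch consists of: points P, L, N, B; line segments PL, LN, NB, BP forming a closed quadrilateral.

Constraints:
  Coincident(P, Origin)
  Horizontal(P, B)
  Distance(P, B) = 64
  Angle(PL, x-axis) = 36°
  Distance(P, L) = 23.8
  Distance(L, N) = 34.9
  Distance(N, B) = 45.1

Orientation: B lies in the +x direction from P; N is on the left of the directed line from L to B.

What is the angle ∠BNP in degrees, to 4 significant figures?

75.16°

Checks: |LN| = 34.90 ✓; |NB| = 45.10 ✓.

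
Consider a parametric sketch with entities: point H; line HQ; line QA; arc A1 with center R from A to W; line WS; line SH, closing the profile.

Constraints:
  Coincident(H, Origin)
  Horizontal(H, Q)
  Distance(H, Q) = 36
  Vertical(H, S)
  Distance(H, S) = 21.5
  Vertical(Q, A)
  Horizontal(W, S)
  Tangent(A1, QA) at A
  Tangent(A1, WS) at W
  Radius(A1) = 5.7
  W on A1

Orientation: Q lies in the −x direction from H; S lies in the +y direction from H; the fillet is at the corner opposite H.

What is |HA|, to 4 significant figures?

39.31

H is at the origin; H and Q share the same y with |HQ| = 36.0 and Q on the −x side, so Q = (-36.00, 0.000). H and S share the same x with |HS| = 21.5 and S on the +y side, so S = (0.000, 21.50). The virtual corner opposite H is at (-36.00, 21.50). A1 meets QA tangentially, so RA is at right angles to QA and the tangent condition forces RW to be normal to WS, with radius 5.7, so the center R sits 5.7 in from both sides at R = (-30.30, 15.80). That places the tangent points at A = (-36.00, 15.80) on QA and W = (-30.30, 21.50) on WS. Then |HA| = |A − H| = 39.31.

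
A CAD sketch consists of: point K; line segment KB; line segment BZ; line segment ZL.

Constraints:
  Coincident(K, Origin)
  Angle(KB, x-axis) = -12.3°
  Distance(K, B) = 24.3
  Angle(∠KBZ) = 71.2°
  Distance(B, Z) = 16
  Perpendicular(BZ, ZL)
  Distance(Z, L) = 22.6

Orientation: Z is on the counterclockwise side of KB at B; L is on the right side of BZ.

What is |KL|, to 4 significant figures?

46.33

K is at the origin; KB runs at -12.3° with length 24.3, so B = 24.3·(cos -12.3°, sin -12.3°) = (23.74, -5.177). ∠KBZ = 71.2°, so BZ runs at -12.3° + (180° − 71.2°) = 96.50° from the x-axis; with |BZ| = 16.0, Z = B + 16.0·(cos 96.50°, sin 96.50°) = (21.93, 10.72). BZ is perpendicular to ZL; with |ZL| = 22.6 on the right of BZ, L = Z + 22.6·(0.9936, 0.1132) = (44.39, 13.28). Then |KL| = |L − K| = 46.33.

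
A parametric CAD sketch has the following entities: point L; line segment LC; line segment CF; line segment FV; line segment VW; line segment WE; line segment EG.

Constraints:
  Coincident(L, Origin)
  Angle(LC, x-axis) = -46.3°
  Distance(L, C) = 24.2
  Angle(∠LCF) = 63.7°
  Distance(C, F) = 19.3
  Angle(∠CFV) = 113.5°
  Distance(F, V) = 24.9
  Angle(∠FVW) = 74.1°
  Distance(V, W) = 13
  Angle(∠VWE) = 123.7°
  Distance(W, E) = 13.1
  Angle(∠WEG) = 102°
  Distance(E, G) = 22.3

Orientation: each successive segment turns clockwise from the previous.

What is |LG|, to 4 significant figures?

26.91

L is at the origin; LC runs at -46.3° with length 24.2, so C = (16.72, -17.50). ∠LCF = 63.7° gives CF at -162.6° from the x-axis; with |CF| = 19.3, F = (-1.697, -23.27). ∠CFV = 113.5° gives FV at 130.9° from the x-axis; with |FV| = 24.9, V = (-18.00, -4.447). ∠FVW = 74.1° gives VW at 25.00° from the x-axis; with |VW| = 13.0, W = (-6.219, 1.047). ∠VWE = 123.7° gives WE at -31.30° from the x-axis; with |WE| = 13.1, E = (4.975, -5.758). ∠WEG = 102.0° gives EG at -109.3° from the x-axis; with |EG| = 22.3, G = (-2.396, -26.80). Then |LG| = |G − L| = 26.91.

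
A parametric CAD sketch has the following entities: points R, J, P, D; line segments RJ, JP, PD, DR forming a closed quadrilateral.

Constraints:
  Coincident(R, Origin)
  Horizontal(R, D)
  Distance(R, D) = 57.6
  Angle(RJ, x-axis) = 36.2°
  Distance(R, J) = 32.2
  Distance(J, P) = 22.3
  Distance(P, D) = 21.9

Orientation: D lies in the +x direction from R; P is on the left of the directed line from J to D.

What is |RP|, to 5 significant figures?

52.178

Checks: |JP| = 22.30 ✓; |PD| = 21.90 ✓.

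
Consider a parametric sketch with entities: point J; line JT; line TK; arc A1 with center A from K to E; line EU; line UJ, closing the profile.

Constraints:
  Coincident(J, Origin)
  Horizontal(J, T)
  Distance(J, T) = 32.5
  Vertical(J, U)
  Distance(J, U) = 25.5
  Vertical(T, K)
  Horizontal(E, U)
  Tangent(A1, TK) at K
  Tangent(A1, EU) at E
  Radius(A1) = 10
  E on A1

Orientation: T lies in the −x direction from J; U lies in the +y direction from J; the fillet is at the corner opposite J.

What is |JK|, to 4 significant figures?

36.01

The virtual corner opposite J is at (-32.50, 25.50). The tangent condition forces AK to be normal to TK and since A1 is tangent to EU there, AE ⟂ EU, with radius 10.0, so the center A sits 10.0 in from both sides at A = (-22.50, 15.50). That places the tangent points at K = (-32.50, 15.50) on TK and E = (-22.50, 25.50) on EU. Then |JK| = |K − J| = 36.01.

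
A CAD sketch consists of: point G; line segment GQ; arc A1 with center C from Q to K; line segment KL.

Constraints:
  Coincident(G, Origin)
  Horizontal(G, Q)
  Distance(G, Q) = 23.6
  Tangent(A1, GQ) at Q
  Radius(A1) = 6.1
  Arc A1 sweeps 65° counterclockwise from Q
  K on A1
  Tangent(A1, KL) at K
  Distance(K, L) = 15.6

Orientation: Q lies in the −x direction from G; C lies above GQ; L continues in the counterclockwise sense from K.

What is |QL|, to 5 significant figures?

21.420

G is at the origin; GQ is horizontal with |GQ| = 23.6 and Q on the −x side, so Q = (-23.600, 0.0000). Since A1 is tangent to GQ there, CQ ⟂ GQ, so C = Q + (0, 6.1) = (-23.600, 6.1000). On A1, Q sits at bearing -90° from C; a 65° counterclockwise sweep puts K at bearing -25°, so K = C + 6.1·(cos -25°, sin -25°) = (-18.072, 3.5220). Tangency of A1 to KL means the radius CK is perpendicular to KL, so KL runs along (−sin -25°, cos -25°); with |KL| = 15.6, L = (-11.479, 17.660). Then |QL| = |L − Q| = 21.420.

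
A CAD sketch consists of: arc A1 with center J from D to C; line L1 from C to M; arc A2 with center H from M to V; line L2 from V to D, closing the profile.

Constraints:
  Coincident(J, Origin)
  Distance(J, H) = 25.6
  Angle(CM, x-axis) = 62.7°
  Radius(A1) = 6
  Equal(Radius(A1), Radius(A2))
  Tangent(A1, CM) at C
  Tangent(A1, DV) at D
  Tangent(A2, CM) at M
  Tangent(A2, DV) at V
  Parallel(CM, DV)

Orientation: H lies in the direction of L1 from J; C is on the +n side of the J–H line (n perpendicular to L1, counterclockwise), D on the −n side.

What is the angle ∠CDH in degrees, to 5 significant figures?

76.809°

The slot axis is L1's direction at 62.7°, so u = (cos 62.7°, sin 62.7°) = (0.45865, 0.88862) and n = (−sin 62.7°, cos 62.7°) = (-0.88862, 0.45865). J is at the origin and H lies 25.6 along u from J, so H = 25.6·u = (11.741, 22.749). Tangency of A1 to both parallel lines with radius 6.0 puts C and D at J ± 6.0·n: C = (-5.3317, 2.7519), D = (5.3317, -2.7519). Then cos ∠CDH = DC·DH / (|DC||DH|), giving 76.809°.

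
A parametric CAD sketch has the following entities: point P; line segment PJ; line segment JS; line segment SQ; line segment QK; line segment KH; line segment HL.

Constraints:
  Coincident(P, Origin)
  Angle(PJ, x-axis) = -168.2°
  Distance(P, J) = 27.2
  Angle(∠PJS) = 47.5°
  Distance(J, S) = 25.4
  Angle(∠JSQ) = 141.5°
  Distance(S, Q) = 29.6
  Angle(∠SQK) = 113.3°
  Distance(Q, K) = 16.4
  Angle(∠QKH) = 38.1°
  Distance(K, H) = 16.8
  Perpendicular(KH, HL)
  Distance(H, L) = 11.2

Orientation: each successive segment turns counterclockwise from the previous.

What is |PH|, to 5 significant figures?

19.394

P is at the origin; PJ runs at -168.2° with length 27.2, so J = (-26.625, -5.5623). ∠PJS = 47.5° gives JS at -35.700° from the x-axis; with |JS| = 25.4, S = (-5.9983, -20.384). ∠JSQ = 141.5° gives SQ at 2.8000° from the x-axis; with |SQ| = 29.6, Q = (23.566, -18.938). ∠SQK = 113.3° gives QK at 69.500° from the x-axis; with |QK| = 16.4, K = (29.310, -3.5769). ∠QKH = 38.1° gives KH at -148.60° from the x-axis; with |KH| = 16.8, H = (14.970, -12.330). Then |PH| = |H − P| = 19.394.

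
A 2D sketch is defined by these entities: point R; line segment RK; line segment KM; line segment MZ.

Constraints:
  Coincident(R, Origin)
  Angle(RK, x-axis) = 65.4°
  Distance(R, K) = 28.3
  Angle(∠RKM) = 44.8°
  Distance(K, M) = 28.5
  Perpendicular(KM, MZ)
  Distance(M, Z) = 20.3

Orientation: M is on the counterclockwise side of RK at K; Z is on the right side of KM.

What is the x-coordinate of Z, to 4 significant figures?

-22.04

∠RKM = 44.8°, so KM runs at 65.4° + (180° − 44.8°) = 200.6° from the x-axis; with |KM| = 28.5, M = K + 28.5·(cos 200.6°, sin 200.6°) = (-14.90, 15.70). KM is perpendicular to MZ; with |MZ| = 20.3 on the right of KM, Z = M + 20.3·(-0.3518, 0.9361) = (-22.04, 34.71). So Z.x = -22.04.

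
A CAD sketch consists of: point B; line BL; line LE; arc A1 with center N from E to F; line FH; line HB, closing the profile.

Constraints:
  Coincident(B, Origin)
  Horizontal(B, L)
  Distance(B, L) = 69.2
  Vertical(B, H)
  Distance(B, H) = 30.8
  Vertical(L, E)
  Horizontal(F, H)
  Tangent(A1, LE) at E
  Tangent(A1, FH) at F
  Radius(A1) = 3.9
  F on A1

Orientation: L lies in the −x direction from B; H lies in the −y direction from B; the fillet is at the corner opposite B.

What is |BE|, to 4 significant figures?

74.24

The virtual corner opposite B is at (-69.20, -30.80). Since A1 is tangent to LE there, NE ⟂ LE and A1 meets FH tangentially, so NF is at right angles to FH, with radius 3.9, so the center N sits 3.9 in from both sides at N = (-65.30, -26.90). That places the tangent points at E = (-69.20, -26.90) on LE and F = (-65.30, -30.80) on FH. Then |BE| = |E − B| = 74.24.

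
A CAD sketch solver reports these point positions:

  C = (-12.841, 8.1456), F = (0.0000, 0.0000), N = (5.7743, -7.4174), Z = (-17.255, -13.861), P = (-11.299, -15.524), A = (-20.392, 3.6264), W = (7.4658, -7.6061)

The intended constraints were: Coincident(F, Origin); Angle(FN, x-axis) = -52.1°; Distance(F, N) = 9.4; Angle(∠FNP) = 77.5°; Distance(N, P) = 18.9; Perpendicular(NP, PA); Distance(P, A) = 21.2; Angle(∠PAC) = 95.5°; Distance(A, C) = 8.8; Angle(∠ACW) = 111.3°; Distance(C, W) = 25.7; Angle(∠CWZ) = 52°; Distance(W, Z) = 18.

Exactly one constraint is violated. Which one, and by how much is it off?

Distance(W, Z) = 18 — off by 7.50.

F = (0.00, 0.00) ✓; FN at -52.10° ✓; |FN| = 9.400 ✓; ∠FNP = 77.50° ✓; |NP| = 18.90 ✓; ∠(NP, PA) = 90.00° ✓; |PA| = 21.20 ✓; ∠PAC = 95.50° ✓; |AC| = 8.800 ✓; ∠ACW = 111.3° ✓; |CW| = 25.70 ✓; ∠CWZ = 52.00° ✓; |WZ| = 25.50 ✗.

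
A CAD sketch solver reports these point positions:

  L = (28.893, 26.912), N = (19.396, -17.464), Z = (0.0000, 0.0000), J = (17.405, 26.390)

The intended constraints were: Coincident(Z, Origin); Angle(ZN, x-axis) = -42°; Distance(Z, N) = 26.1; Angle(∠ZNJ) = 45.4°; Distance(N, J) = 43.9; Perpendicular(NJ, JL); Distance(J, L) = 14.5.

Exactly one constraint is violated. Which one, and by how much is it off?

Distance(J, L) = 14.5 — off by 3.00.

Z = (0.00, 0.00) ✓; ZN at -42.00° ✓; |ZN| = 26.10 ✓; ∠ZNJ = 45.40° ✓; |NJ| = 43.90 ✓; ∠(NJ, JL) = 90.00° ✓; |JL| = 11.50 ✗.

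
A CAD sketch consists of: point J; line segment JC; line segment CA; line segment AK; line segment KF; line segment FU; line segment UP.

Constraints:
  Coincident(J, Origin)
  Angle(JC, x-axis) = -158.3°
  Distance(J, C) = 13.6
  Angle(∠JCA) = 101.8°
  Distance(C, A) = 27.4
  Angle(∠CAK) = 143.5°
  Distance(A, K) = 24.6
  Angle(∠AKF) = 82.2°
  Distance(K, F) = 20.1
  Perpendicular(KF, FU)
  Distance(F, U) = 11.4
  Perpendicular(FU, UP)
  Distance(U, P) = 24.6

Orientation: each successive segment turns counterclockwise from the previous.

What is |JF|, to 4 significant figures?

39.20

J is at the origin; JC runs at -158.3° with length 13.6, so C = (-12.64, -5.029). ∠JCA = 101.8° gives CA at -80.10° from the x-axis; with |CA| = 27.4, A = (-7.925, -32.02). ∠CAK = 143.5° gives AK at -43.60° from the x-axis; with |AK| = 24.6, K = (9.889, -48.99). ∠AKF = 82.2° gives KF at 54.20° from the x-axis; with |KF| = 20.1, F = (21.65, -32.68). Then |JF| = |F − J| = 39.20.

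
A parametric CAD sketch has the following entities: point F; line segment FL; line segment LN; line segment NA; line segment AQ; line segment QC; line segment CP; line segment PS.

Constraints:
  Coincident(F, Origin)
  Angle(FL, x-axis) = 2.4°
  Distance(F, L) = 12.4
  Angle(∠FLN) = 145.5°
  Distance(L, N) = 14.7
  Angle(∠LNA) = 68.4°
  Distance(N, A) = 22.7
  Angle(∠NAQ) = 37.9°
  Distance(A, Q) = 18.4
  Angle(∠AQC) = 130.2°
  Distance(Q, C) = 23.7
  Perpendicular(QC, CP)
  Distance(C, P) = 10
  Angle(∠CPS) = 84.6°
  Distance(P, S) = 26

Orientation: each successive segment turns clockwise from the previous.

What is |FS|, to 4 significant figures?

16.67

F is at the origin; FL runs at 2.4° with length 12.4, so L = (12.39, 0.5193). ∠FLN = 145.5° gives LN at -32.10° from the x-axis; with |LN| = 14.7, N = (24.84, -7.292). ∠LNA = 68.4° gives NA at -143.7° from the x-axis; with |NA| = 22.7, A = (6.547, -20.73). ∠NAQ = 37.9° gives AQ at 74.20° from the x-axis; with |AQ| = 18.4, Q = (11.56, -3.026). ∠AQC = 130.2° gives QC at 24.40° from the x-axis; with |QC| = 23.7, C = (33.14, 6.764). QC ⟂ CP, so CP runs at -65.60°; with |CP| = 10.0, P = (37.27, -2.342). ∠CPS = 84.6° gives PS at -161.0° from the x-axis; with |PS| = 26.0, S = (12.69, -10.81). Then |FS| = |S − F| = 16.67.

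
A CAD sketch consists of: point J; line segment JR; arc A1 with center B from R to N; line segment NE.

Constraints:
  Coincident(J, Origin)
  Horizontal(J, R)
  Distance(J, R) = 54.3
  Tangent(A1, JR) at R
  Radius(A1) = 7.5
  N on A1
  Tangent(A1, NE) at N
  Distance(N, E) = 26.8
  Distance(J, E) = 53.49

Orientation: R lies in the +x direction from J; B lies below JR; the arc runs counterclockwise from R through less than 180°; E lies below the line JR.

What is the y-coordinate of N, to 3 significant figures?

-6.23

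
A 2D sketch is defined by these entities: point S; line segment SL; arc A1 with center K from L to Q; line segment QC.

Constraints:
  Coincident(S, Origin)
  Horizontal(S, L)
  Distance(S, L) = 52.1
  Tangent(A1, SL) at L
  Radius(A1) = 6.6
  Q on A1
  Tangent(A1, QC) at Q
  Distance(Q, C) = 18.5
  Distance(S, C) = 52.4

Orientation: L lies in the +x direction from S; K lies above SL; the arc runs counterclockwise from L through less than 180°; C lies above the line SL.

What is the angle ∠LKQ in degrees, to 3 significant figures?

128°

S is at the origin; S and L share the same y with |SL| = 52.1 and L on the +x side, so L = (52.1, 0.00). A1 meets SL tangentially, so KL is at right angles to SL, so K = L + (0, 6.6) = (52.1, 6.60). Since KQ ⟂ QC (tangency), |KC| = √(6.6² + 18.5²) = 19.6 regardless of where Q sits on A1. So C lies on both circle(S, 52.4) and circle(K, 19.6); the above-SL intersection is C = (45.9, 25.2). Q is the foot of the tangent from C: Q = (57.3, 10.7).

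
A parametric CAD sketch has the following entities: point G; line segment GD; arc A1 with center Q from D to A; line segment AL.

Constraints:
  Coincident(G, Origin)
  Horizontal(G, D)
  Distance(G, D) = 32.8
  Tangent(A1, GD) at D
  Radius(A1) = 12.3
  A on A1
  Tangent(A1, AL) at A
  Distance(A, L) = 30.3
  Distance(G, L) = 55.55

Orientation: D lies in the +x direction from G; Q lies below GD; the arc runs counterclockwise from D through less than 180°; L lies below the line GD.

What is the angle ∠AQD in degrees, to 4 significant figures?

111.7°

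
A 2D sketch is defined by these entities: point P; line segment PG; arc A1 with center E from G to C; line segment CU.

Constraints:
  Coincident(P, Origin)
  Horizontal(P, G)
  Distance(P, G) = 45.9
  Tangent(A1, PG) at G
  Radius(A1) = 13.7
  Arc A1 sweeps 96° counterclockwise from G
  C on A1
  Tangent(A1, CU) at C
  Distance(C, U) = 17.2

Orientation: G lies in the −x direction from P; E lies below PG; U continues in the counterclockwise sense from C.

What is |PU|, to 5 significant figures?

66.119

P is at the origin; P and G share the same y with |PG| = 45.9 and G on the −x side, so G = (-45.900, 0.0000). Tangency of A1 to PG means the radius EG is perpendicular to PG, so E = G + (0, -13.7) = (-45.900, -13.700). On A1, G sits at bearing 90° from E; a 96° counterclockwise sweep puts C at bearing 186°, so C = E + 13.7·(cos 186°, sin 186°) = (-59.525, -15.132). A1 meets CU tangentially, so EC is at right angles to CU, so CU runs along (−sin 186°, cos 186°); with |CU| = 17.2, U = (-57.727, -32.238). Then |PU| = |U − P| = 66.119.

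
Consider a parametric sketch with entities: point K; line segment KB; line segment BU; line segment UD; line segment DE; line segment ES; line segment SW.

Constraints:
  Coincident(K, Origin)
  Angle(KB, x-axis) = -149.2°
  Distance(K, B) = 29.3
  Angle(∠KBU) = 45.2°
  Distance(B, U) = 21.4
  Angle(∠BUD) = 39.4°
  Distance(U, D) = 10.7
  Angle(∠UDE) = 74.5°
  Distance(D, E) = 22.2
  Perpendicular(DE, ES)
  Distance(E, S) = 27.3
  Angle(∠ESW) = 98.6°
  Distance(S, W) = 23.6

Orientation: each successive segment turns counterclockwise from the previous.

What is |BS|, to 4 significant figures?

38.08

K is at the origin; KB runs at -149.2° with length 29.3, so B = (-25.17, -15.00). ∠KBU = 45.2° gives BU at -14.40° from the x-axis; with |BU| = 21.4, U = (-4.440, -20.32). ∠BUD = 39.4° gives UD at 126.2° from the x-axis; with |UD| = 10.7, D = (-10.76, -11.69). ∠UDE = 74.5° gives DE at -128.3° from the x-axis; with |DE| = 22.2, E = (-24.52, -29.11). DE is perpendicular to ES, so ES runs at -38.30°; with |ES| = 27.3, S = (-3.094, -46.03). Then |BS| = |S − B| = 38.08.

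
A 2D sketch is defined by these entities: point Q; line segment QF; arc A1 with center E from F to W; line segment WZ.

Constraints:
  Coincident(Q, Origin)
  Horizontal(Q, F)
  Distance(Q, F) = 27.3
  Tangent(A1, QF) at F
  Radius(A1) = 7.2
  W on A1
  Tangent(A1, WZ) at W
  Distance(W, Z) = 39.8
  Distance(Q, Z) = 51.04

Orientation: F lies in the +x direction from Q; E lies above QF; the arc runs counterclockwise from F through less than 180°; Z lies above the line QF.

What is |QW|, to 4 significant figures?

35.40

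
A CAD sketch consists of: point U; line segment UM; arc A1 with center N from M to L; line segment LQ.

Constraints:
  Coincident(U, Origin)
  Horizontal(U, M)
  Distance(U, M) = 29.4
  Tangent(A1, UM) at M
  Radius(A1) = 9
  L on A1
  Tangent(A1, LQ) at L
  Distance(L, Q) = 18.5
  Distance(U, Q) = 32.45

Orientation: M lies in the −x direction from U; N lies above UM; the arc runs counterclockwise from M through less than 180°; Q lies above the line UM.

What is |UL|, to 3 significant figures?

22.0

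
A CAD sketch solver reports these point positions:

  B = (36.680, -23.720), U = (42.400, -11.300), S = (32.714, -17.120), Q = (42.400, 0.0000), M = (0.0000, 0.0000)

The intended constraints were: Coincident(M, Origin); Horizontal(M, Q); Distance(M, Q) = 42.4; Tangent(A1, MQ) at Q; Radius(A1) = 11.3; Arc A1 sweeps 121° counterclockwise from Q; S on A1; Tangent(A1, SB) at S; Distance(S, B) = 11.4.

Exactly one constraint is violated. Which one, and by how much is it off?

Distance(S, B) = 11.4 — off by 3.70.

M = (0.00, 0.00) ✓; M.y = 0.00, Q.y = 0.00 ✓; |MQ| = 42.40 ✓; ∠(UQ, QM) = 90.00° ✓; |UQ| = 11.30 ✓; bearing(U→S) − bearing(U→Q) = 121.0° ✓; |US| = 11.30 ✓; ∠(US, SB) = 90.00° ✓; |SB| = 7.700 ✗.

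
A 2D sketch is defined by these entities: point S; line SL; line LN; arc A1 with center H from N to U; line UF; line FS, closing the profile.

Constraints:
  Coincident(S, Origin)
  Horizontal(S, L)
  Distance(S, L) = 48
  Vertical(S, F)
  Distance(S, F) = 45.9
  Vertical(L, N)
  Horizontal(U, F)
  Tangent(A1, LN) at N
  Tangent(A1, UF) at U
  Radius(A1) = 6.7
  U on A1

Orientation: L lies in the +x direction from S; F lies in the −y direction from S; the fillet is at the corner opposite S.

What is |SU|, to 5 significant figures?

61.745

The virtual corner opposite S is at (48.000, -45.900). Tangency of A1 to LN means the radius HN is perpendicular to LN and the tangent condition forces HU to be normal to UF, with radius 6.7, so the center H sits 6.7 in from both sides at H = (41.300, -39.200). That places the tangent points at N = (48.000, -39.200) on LN and U = (41.300, -45.900) on UF. Then |SU| = |U − S| = 61.745.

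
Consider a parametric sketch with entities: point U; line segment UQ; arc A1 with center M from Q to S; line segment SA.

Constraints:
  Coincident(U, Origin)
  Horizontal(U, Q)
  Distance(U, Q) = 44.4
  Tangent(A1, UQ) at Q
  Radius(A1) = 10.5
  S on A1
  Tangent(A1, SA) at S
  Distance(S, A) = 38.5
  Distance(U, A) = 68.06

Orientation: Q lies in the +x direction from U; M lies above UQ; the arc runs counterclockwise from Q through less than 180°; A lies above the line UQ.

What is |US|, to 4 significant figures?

56.12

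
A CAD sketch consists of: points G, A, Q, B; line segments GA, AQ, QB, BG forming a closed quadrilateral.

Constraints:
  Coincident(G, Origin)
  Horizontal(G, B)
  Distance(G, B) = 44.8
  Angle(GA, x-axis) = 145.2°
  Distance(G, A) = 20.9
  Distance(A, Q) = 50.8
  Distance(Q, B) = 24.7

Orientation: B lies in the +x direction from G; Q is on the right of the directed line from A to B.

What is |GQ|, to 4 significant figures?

29.92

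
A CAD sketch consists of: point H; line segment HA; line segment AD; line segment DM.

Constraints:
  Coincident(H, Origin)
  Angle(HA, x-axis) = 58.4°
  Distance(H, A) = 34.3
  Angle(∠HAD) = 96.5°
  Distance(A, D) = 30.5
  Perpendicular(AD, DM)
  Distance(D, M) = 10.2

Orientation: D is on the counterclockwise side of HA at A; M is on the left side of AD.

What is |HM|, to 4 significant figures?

41.86

∠HAD = 96.5°, so AD runs at 58.4° + (180° − 96.5°) = 141.9° from the x-axis; with |AD| = 30.5, D = A + 30.5·(cos 141.9°, sin 141.9°) = (-6.029, 48.03). The perpendicularity gives DM at right angles to AD; with |DM| = 10.2 on the left of AD, M = D + 10.2·(-0.6170, -0.7869) = (-12.32, 40.01). Then |HM| = |M − H| = 41.86.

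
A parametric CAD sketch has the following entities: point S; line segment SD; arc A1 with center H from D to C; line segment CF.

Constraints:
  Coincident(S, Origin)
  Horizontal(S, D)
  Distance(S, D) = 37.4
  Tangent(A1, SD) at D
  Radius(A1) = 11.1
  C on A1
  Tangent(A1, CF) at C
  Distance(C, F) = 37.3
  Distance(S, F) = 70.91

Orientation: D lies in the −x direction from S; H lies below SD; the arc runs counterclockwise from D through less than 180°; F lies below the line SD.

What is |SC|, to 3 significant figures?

49.3

Checks: S = (0.00, 0.00) ✓; |HC| = 11.10 ✓; ∠(HC, CF) = 90.00° ✓; |CF| = 37.30 ✓; |SF| = 70.91 ✓.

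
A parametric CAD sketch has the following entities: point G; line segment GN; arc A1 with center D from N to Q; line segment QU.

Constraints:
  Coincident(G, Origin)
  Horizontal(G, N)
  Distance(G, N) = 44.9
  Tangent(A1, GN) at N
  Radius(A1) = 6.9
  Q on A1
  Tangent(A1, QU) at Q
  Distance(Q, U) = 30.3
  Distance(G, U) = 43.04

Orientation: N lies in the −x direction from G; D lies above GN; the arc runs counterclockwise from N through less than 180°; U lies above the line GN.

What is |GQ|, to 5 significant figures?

38.699

G is at the origin; G and N share the same y with |GN| = 44.9 and N on the −x side, so N = (-44.900, 0.0000). Tangency of A1 to GN means the radius DN is perpendicular to GN, so D = N + (0, 6.9) = (-44.900, 6.9000). Since DQ ⟂ QU (tangency), |DU| = √(6.9² + 30.3²) = 31.076 regardless of where Q sits on A1. So U lies on both circle(G, 43.04) and circle(D, 31.076); the above-GN intersection is U = (-27.806, 32.852). Q is the foot of the tangent from U: Q = (-38.439, 4.4787).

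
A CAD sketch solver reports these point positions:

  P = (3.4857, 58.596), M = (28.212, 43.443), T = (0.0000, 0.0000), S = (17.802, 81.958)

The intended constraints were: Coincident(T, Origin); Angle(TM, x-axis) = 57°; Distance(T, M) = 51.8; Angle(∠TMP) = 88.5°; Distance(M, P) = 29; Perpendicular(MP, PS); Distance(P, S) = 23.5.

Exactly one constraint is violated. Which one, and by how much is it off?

Distance(P, S) = 23.5 — off by 3.90.

T = (0.00, 0.00) ✓; TM at 57.00° ✓; |TM| = 51.80 ✓; ∠TMP = 88.50° ✓; |MP| = 29.00 ✓; ∠(MP, PS) = 90.00° ✓; |PS| = 27.40 ✗.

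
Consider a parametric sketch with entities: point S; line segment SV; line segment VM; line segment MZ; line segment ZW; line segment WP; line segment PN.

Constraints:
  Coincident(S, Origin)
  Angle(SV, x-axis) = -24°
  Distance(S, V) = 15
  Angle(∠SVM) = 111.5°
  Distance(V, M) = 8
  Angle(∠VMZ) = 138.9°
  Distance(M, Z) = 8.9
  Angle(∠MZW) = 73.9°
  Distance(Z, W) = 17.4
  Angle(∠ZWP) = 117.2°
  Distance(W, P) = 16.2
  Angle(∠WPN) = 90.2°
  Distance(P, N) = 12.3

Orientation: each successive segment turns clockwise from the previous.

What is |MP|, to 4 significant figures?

23.09

S is at the origin; SV runs at -24.0° with length 15.0, so V = (13.70, -6.101). ∠SVM = 111.5° gives VM at -92.50° from the x-axis; with |VM| = 8.0, M = (13.35, -14.09). ∠VMZ = 138.9° gives MZ at -133.6° from the x-axis; with |MZ| = 8.9, Z = (7.217, -20.54). ∠MZW = 73.9° gives ZW at 120.3° from the x-axis; with |ZW| = 17.4, W = (-1.562, -5.515). ∠ZWP = 117.2° gives WP at 57.50° from the x-axis; with |WP| = 16.2, P = (7.142, 8.147). Then |MP| = |P − M| = 23.09.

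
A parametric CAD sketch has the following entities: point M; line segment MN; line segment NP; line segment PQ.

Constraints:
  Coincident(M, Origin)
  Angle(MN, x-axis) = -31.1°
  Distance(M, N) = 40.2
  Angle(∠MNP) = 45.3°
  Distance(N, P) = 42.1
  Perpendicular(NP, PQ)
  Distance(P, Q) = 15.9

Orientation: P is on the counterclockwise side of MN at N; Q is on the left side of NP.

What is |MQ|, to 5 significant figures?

18.754

M is at the origin; MN runs at -31.1° with length 40.2, so N = 40.2·(cos -31.1°, sin -31.1°) = (34.422, -20.765). ∠MNP = 45.3°, so NP runs at -31.1° + (180° − 45.3°) = 103.60° from the x-axis; with |NP| = 42.1, P = N + 42.1·(cos 103.60°, sin 103.60°) = (24.522, 20.155). The perpendicularity gives PQ at right angles to NP; with |PQ| = 15.9 on the left of NP, Q = P + 15.9·(-0.97196, -0.23514) = (9.0683, 16.416). Then |MQ| = |Q − M| = 18.754.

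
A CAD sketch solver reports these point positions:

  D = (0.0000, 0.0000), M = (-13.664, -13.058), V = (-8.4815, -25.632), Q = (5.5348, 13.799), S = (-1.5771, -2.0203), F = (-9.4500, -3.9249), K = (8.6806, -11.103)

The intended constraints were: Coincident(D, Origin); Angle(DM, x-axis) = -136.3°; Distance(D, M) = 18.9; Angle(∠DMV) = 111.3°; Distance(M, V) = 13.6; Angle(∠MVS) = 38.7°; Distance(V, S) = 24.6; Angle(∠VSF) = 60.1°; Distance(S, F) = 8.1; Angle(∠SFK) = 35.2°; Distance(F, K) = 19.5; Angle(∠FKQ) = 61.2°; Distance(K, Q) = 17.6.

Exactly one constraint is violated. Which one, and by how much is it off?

Distance(K, Q) = 17.6 — off by 7.50.

D = (0.00, 0.00) ✓; DM at -136.3° ✓; |DM| = 18.90 ✓; ∠DMV = 111.3° ✓; |MV| = 13.60 ✓; ∠MVS = 38.70° ✓; |VS| = 24.60 ✓; ∠VSF = 60.10° ✓; |SF| = 8.100 ✓; ∠SFK = 35.20° ✓; |FK| = 19.50 ✓; ∠FKQ = 61.20° ✓; |KQ| = 25.10 ✗.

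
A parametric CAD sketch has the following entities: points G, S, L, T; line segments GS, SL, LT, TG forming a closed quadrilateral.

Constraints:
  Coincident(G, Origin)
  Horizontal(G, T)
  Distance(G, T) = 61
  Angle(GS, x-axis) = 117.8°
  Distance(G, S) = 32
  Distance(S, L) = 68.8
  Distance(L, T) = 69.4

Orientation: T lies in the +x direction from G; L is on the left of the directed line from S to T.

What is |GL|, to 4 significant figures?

78.95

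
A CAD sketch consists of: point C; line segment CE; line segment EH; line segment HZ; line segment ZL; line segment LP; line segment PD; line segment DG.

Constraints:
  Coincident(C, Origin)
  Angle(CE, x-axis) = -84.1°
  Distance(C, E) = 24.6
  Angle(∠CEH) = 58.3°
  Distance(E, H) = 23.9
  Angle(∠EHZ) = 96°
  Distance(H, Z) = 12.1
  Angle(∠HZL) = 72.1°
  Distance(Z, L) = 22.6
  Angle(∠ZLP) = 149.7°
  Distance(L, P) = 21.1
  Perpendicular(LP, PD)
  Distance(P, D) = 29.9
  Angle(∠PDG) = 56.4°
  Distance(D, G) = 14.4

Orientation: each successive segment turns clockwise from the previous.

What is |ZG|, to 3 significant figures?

30.5

LP is perpendicular to PD, so PD runs at -158°; with |PD| = 29.9, D = (-16.8, -47.3). ∠PDG = 56.4° gives DG at 78.4° from the x-axis; with |DG| = 14.4, G = (-13.9, -33.2). Then |ZG| = |G − Z| = 30.5.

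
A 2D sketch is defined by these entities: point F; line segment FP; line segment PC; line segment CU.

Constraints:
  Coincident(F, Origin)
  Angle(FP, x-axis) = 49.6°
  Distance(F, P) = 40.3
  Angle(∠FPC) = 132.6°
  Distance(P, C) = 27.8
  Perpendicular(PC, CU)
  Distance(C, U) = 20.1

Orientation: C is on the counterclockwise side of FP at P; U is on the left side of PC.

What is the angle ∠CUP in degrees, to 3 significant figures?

54.1°

∠FPC = 132.6°, so PC runs at 49.6° + (180° − 132.6°) = 97.0° from the x-axis; with |PC| = 27.8, C = P + 27.8·(cos 97.0°, sin 97.0°) = (22.7, 58.3). The perpendicularity gives CU at right angles to PC; with |CU| = 20.1 on the left of PC, U = C + 20.1·(-0.993, -0.122) = (2.78, 55.8). Then cos ∠CUP = UC·UP / (|UC||UP|), giving 54.1°.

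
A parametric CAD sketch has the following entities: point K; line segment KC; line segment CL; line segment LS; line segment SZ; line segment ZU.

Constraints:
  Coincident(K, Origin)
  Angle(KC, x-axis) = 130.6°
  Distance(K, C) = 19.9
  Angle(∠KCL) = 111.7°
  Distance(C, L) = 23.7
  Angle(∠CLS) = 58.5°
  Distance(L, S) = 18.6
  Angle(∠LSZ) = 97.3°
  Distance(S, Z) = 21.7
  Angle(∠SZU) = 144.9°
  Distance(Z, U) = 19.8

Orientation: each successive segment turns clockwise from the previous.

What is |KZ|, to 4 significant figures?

11.63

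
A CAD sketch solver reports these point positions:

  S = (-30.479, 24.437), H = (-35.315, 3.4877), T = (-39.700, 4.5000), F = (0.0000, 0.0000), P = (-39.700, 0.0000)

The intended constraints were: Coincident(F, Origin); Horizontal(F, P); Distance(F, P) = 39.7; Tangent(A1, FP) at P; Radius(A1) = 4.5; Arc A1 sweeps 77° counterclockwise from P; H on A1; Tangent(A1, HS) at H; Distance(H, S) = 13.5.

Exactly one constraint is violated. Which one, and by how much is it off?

Distance(H, S) = 13.5 — off by 8.00.

F = (0.00, 0.00) ✓; F.y = 0.00, P.y = 0.00 ✓; |FP| = 39.70 ✓; ∠(TP, PF) = 90.00° ✓; |TP| = 4.500 ✓; bearing(T→H) − bearing(T→P) = 77.00° ✓; |TH| = 4.500 ✓; ∠(TH, HS) = 90.00° ✓; |HS| = 21.50 ✗.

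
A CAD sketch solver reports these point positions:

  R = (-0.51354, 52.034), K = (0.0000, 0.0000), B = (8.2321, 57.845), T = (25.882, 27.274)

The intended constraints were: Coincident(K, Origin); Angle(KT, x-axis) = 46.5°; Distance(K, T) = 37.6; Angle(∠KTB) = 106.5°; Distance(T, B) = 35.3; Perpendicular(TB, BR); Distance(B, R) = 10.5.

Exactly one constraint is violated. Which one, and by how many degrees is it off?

Perpendicular(TB, BR) — off by 3.60°.

K = (0.00, 0.00) ✓; KT at 46.50° ✓; |KT| = 37.60 ✓; ∠KTB = 106.5° ✓; |TB| = 35.30 ✓; ∠(TB, BR) = 93.60° ✗; |BR| = 10.50 ✓.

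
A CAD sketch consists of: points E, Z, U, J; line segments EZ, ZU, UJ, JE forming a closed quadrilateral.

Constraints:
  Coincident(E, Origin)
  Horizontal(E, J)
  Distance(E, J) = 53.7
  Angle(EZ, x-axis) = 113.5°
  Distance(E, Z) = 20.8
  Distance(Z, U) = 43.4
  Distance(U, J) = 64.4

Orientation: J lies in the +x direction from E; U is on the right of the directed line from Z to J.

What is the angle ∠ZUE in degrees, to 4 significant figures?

16.88°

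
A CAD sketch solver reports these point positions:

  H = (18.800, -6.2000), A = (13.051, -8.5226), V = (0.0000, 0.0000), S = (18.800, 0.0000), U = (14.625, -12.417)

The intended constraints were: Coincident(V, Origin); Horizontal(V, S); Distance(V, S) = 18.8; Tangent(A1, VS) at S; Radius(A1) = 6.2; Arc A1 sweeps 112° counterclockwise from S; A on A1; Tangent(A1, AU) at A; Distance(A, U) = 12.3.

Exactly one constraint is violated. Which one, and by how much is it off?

Distance(A, U) = 12.3 — off by 8.10.

V = (0.00, 0.00) ✓; V.y = 0.00, S.y = 0.00 ✓; |VS| = 18.80 ✓; ∠(HS, SV) = 90.00° ✓; |HS| = 6.200 ✓; bearing(H→A) − bearing(H→S) = 112.0° ✓; |HA| = 6.200 ✓; ∠(HA, AU) = 89.99° ✓; |AU| = 4.200 ✗.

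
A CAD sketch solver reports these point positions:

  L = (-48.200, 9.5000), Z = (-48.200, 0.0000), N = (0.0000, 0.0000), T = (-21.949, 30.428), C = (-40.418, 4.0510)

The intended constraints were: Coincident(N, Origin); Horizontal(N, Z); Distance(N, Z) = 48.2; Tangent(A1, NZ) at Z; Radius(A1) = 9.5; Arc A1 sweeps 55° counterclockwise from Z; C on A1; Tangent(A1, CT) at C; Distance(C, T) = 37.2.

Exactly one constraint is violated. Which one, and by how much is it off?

Distance(C, T) = 37.2 — off by 5.00.

N = (0.00, 0.00) ✓; N.y = 0.00, Z.y = 0.00 ✓; |NZ| = 48.20 ✓; ∠(LZ, ZN) = 90.00° ✓; |LZ| = 9.500 ✓; bearing(L→C) − bearing(L→Z) = 55.00° ✓; |LC| = 9.500 ✓; ∠(LC, CT) = 90.00° ✓; |CT| = 32.20 ✗.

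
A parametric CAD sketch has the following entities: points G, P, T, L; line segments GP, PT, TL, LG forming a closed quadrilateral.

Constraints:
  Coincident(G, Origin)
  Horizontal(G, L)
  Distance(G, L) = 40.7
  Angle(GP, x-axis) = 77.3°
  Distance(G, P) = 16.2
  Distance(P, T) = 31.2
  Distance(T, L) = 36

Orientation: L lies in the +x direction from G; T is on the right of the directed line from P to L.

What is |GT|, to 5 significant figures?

17.073

G is at the origin; G and L share the same y with |GL| = 40.7 and L in +x, so L = (40.7, 0). GP runs at 77.3° with |GP| = 16.2, so P = (3.5615, 15.804). T is determined by |PT| = 31.2 and |TL| = 36.0 together: it lies at the intersection of circle(P, 31.2) and circle(L, 36.0). With |PL| = 40.361, the foot of the radical line on PL is 16.185 from P and the perpendicular offset is √(31.2² − 16.185²) = 26.674. Taking the right-of-PL solution: T = (8.0096, -15.078).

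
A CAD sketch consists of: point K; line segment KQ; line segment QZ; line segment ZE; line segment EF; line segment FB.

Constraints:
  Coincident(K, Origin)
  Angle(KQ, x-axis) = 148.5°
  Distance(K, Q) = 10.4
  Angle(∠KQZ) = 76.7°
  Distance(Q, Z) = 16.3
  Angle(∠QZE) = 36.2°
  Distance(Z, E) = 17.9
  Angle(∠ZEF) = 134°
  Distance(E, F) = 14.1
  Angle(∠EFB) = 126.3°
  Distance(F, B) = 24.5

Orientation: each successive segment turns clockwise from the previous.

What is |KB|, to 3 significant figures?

34.8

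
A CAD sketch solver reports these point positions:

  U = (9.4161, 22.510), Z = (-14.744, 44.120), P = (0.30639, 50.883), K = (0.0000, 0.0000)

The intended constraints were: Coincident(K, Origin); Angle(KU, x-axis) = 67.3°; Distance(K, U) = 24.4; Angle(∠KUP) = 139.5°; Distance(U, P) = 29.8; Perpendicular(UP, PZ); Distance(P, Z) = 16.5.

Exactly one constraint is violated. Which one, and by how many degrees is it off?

Perpendicular(UP, PZ) — off by 6.40°.

K = (0.00, 0.00) ✓; KU at 67.30° ✓; |KU| = 24.40 ✓; ∠KUP = 139.5° ✓; |UP| = 29.80 ✓; ∠(UP, PZ) = 96.40° ✗; |PZ| = 16.50 ✓.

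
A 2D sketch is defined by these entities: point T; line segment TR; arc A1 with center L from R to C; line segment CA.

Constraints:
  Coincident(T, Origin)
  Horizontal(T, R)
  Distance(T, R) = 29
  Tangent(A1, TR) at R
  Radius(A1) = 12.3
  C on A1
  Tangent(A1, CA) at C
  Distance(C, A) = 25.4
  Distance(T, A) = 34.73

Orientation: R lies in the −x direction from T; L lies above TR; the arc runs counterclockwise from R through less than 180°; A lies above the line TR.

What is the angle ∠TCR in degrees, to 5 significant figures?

115.89°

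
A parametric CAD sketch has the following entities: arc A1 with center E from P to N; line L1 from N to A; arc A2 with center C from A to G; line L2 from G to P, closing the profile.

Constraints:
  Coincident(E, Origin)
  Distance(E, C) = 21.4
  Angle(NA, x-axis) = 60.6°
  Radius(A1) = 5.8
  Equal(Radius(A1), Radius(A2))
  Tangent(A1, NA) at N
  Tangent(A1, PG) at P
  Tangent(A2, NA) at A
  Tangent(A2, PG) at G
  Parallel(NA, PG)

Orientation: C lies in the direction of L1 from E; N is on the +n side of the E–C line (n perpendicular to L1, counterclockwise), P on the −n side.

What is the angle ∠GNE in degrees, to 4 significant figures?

61.54°

The slot axis is L1's direction at 60.6°, so u = (cos 60.6°, sin 60.6°) = (0.4909, 0.8712) and n = (−sin 60.6°, cos 60.6°) = (-0.8712, 0.4909). E is at the origin and C lies 21.4 along u from E, so C = 21.4·u = (10.51, 18.64). Tangency of A1 to both parallel lines with radius 5.8 puts N and P at E ± 5.8·n: N = (-5.053, 2.847), P = (5.053, -2.847). Equal radii place A and G the same way about C: A = C + 5.8·n = (5.452, 21.49), G = C − 5.8·n = (15.56, 15.80). Then cos ∠GNE = NG·NE / (|NG||NE|), giving 61.54°.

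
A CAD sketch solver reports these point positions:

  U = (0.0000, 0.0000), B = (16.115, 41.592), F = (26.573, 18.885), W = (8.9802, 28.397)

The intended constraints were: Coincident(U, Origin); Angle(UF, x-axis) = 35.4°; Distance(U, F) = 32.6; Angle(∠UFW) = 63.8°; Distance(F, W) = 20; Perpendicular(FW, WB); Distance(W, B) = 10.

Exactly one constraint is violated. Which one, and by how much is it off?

Distance(W, B) = 10 — off by 5.00.

U = (0.00, 0.00) ✓; UF at 35.40° ✓; |UF| = 32.60 ✓; ∠UFW = 63.80° ✓; |FW| = 20.00 ✓; ∠(FW, WB) = 90.00° ✓; |WB| = 15.00 ✗.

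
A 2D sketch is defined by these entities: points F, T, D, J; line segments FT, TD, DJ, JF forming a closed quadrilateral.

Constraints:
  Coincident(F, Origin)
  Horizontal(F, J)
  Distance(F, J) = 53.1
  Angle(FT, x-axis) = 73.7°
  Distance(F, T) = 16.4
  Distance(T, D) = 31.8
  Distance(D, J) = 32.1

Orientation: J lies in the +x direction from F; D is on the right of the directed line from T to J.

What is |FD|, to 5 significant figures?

24.989

F is at the origin; FJ is horizontal with |FJ| = 53.1 and J in +x, so J = (53.1, 0). FT runs at 73.7° with |FT| = 16.4, so T = (4.6029, 15.741). D is determined by |TD| = 31.8 and |DJ| = 32.1 together: it lies at the intersection of circle(T, 31.8) and circle(J, 32.1). With |TJ| = 50.988, the foot of the radical line on TJ is 25.306 from T and the perpendicular offset is √(31.8² − 25.306²) = 19.258. Taking the right-of-TJ solution: D = (22.727, -10.388).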